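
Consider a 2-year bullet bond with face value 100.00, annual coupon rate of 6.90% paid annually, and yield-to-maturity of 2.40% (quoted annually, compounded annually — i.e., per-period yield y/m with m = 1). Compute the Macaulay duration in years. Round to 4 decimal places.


Coupon per period c = face * coupon_rate / m = 6.900000
Periods per year m = 1; per-period yield y/m = 0.024000
Number of cashflows N = 2
Cashflows (t years, CF_t, discount factor 1/(1+y/m)^(m*t), PV):
  t = 1.0000: CF_t = 6.900000, DF = 0.976562, PV = 6.738281
  t = 2.0000: CF_t = 106.900000, DF = 0.953674, PV = 101.947784
Price P = sum_t PV_t = 108.686066
Macaulay numerator sum_t t * PV_t:
  t * PV_t at t = 1.0000: 6.738281
  t * PV_t at t = 2.0000: 203.895569
Macaulay duration D = (sum_t t * PV_t) / P = 210.633850 / 108.686066 = 1.938002

Answer: Macaulay duration = 1.9380 years


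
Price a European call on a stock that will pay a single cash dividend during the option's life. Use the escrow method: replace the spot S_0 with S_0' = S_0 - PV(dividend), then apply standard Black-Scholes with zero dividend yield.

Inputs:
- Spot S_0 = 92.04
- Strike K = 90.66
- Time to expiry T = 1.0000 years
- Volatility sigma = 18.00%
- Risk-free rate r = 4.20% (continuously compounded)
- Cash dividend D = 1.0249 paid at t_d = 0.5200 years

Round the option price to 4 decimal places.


PV(D) = D * exp(-r * t_d) = 1.0249 * 0.97839677 = 1.00275885
S_0' = S_0 - PV(D) = 92.0400 - 1.00275885 = 91.03724115
d1 = (ln(S_0'/K) + (r + sigma^2/2)*T) / (sigma*sqrt(T)) = 0.34640234
d2 = d1 - sigma*sqrt(T) = 0.16640234
exp(-rT) = 0.95886978
N(d1) = 0.63547982; N(d2) = 0.56607983
C = S_0' * N(d1) - K * exp(-rT) * N(d2) = 91.03724115 * 0.63547982 - 90.6600 * 0.95886978 * 0.56607983 = 8.6424

Answer: Price = 8.6424


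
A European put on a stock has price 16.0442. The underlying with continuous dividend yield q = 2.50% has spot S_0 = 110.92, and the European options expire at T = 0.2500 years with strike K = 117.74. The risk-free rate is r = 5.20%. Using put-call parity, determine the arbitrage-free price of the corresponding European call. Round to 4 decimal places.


Put-call parity: C - P = S_0 * exp(-qT) - K * exp(-rT).
S_0 * exp(-qT) = 110.9200 * 0.99376949 = 110.22891190
K * exp(-rT) = 117.7400 * 0.98708414 = 116.21928606
C = P + S*exp(-qT) - K*exp(-rT)
C = 16.0442 + 110.22891190 - 116.21928606 = 10.0538

Answer: Call price = 10.0538


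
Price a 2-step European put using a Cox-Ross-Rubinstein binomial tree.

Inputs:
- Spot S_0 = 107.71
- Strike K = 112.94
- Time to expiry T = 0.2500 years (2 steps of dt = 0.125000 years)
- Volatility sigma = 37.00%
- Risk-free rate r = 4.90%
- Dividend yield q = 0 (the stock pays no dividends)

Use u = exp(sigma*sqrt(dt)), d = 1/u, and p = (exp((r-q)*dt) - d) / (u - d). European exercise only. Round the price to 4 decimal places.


dt = T/N = 0.125000
u = exp(sigma*sqrt(dt)) = 1.139757; d = 1/u = 0.877380
p = (exp((r-q)*dt) - d) / (u - d) = 0.490759
Discount per step: exp(-r*dt) = 0.993894
Stock lattice S(k, i) with i counting down-moves:
  k=0: S(0,0) = 107.7100
  k=1: S(1,0) = 122.7632; S(1,1) = 94.5026
  k=2: S(2,0) = 139.9202; S(2,1) = 107.7100; S(2,2) = 82.9147
Terminal payoffs V(N, i) = max(K - S_T, 0):
  V(2,0) = 0.000000; V(2,1) = 5.230000; V(2,2) = 30.025254
Backward induction: V(k, i) = exp(-r*dt) * [p * V(k+1, i) + (1-p) * V(k+1, i+1)].
  V(1,0) = exp(-r*dt) * [p*0.000000 + (1-p)*5.230000] = 2.647068
  V(1,1) = exp(-r*dt) * [p*5.230000 + (1-p)*30.025254] = 17.747726
  V(0,0) = exp(-r*dt) * [p*2.647068 + (1-p)*17.747726] = 10.273824

Answer: Price = V(0,0) = 10.2738


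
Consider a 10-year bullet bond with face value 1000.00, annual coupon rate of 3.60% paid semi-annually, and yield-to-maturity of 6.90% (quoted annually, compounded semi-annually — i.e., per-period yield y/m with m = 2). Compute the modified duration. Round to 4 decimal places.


Answer: Modified duration = 7.9411

Derivation:
Coupon per period c = face * coupon_rate / m = 18.000000
Periods per year m = 2; per-period yield y/m = 0.034500
Number of cashflows N = 20
Cashflows (t years, CF_t, discount factor 1/(1+y/m)^(m*t), PV):
  t = 0.5000: CF_t = 18.000000, DF = 0.966651, PV = 17.399710
  t = 1.0000: CF_t = 18.000000, DF = 0.934413, PV = 16.819439
  t = 1.5000: CF_t = 18.000000, DF = 0.903251, PV = 16.258520
  t = 2.0000: CF_t = 18.000000, DF = 0.873128, PV = 15.716308
  t = 2.5000: CF_t = 18.000000, DF = 0.844010, PV = 15.192178
  t = 3.0000: CF_t = 18.000000, DF = 0.815863, PV = 14.685527
  t = 3.5000: CF_t = 18.000000, DF = 0.788654, PV = 14.195773
  t = 4.0000: CF_t = 18.000000, DF = 0.762353, PV = 13.722352
  t = 4.5000: CF_t = 18.000000, DF = 0.736929, PV = 13.264719
  t = 5.0000: CF_t = 18.000000, DF = 0.712353, PV = 12.822348
  t = 5.5000: CF_t = 18.000000, DF = 0.688596, PV = 12.394730
  t = 6.0000: CF_t = 18.000000, DF = 0.665632, PV = 11.981372
  t = 6.5000: CF_t = 18.000000, DF = 0.643433, PV = 11.581800
  t = 7.0000: CF_t = 18.000000, DF = 0.621975, PV = 11.195554
  t = 7.5000: CF_t = 18.000000, DF = 0.601233, PV = 10.822188
  t = 8.0000: CF_t = 18.000000, DF = 0.581182, PV = 10.461274
  t = 8.5000: CF_t = 18.000000, DF = 0.561800, PV = 10.112397
  t = 9.0000: CF_t = 18.000000, DF = 0.543064, PV = 9.775154
  t = 9.5000: CF_t = 18.000000, DF = 0.524953, PV = 9.449158
  t = 10.0000: CF_t = 1018.000000, DF = 0.507446, PV = 516.580345
Price P = sum_t PV_t = 764.430845
First compute Macaulay numerator sum_t t * PV_t:
  t * PV_t at t = 0.5000: 8.699855
  t * PV_t at t = 1.0000: 16.819439
  t * PV_t at t = 1.5000: 24.387781
  t * PV_t at t = 2.0000: 31.432616
  t * PV_t at t = 2.5000: 37.980444
  t * PV_t at t = 3.0000: 44.056581
  t * PV_t at t = 3.5000: 49.685205
  t * PV_t at t = 4.0000: 54.889407
  t * PV_t at t = 4.5000: 59.691235
  t * PV_t at t = 5.0000: 64.111739
  t * PV_t at t = 5.5000: 68.171013
  t * PV_t at t = 6.0000: 71.888234
  t * PV_t at t = 6.5000: 75.281702
  t * PV_t at t = 7.0000: 78.368875
  t * PV_t at t = 7.5000: 81.166411
  t * PV_t at t = 8.0000: 83.690194
  t * PV_t at t = 8.5000: 85.955370
  t * PV_t at t = 9.0000: 87.976383
  t * PV_t at t = 9.5000: 89.766999
  t * PV_t at t = 10.0000: 5165.803450
Macaulay duration D = 6279.822933 / 764.430845 = 8.215031
Modified duration = D / (1 + y/m) = 8.215031 / (1 + 0.034500) = 7.941064


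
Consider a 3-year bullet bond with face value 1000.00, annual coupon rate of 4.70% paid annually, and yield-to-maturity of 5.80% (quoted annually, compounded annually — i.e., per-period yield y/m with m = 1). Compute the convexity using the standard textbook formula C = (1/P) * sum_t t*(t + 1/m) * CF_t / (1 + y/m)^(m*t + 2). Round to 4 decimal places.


Answer: Convexity = 10.0795

Derivation:
Coupon per period c = face * coupon_rate / m = 47.000000
Periods per year m = 1; per-period yield y/m = 0.058000
Number of cashflows N = 3
Cashflows (t years, CF_t, discount factor 1/(1+y/m)^(m*t), PV):
  t = 1.0000: CF_t = 47.000000, DF = 0.945180, PV = 44.423440
  t = 2.0000: CF_t = 47.000000, DF = 0.893364, PV = 41.988129
  t = 3.0000: CF_t = 1047.000000, DF = 0.844390, PV = 884.076158
Price P = sum_t PV_t = 970.487727
Convexity numerator sum_t t*(t + 1/m) * CF_t / (1+y/m)^(m*t + 2):
  t = 1.0000: term = 79.372645
  t = 2.0000: term = 225.064210
  t = 3.0000: term = 9477.626488
Convexity = (1/P) * sum = 9782.063342 / 970.487727 = 10.079533


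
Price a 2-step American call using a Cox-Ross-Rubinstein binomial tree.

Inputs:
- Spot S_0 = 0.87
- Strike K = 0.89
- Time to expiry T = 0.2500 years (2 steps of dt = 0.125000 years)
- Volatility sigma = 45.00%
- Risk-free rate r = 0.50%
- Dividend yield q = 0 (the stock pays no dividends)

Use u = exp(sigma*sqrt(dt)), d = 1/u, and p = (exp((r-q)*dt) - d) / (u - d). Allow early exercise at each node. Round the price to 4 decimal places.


Answer: Price = V(0,0) = 0.0653

Derivation:
dt = T/N = 0.125000
u = exp(sigma*sqrt(dt)) = 1.172454; d = 1/u = 0.852912
p = (exp((r-q)*dt) - d) / (u - d) = 0.462265
Discount per step: exp(-r*dt) = 0.999375
Stock lattice S(k, i) with i counting down-moves:
  k=0: S(0,0) = 0.8700
  k=1: S(1,0) = 1.0200; S(1,1) = 0.7420
  k=2: S(2,0) = 1.1959; S(2,1) = 0.8700; S(2,2) = 0.6329
Terminal payoffs V(N, i) = max(S_T - K, 0):
  V(2,0) = 0.305944; V(2,1) = 0.000000; V(2,2) = 0.000000
Backward induction: V(k, i) = exp(-r*dt) * [p * V(k+1, i) + (1-p) * V(k+1, i+1)]; then take max(V_cont, immediate exercise) for American.
  V(1,0) = exp(-r*dt) * [p*0.305944 + (1-p)*0.000000] = 0.141339; exercise = 0.130035; V(1,0) = max -> 0.141339
  V(1,1) = exp(-r*dt) * [p*0.000000 + (1-p)*0.000000] = 0.000000; exercise = 0.000000; V(1,1) = max -> 0.000000
  V(0,0) = exp(-r*dt) * [p*0.141339 + (1-p)*0.000000] = 0.065295; exercise = 0.000000; V(0,0) = max -> 0.065295


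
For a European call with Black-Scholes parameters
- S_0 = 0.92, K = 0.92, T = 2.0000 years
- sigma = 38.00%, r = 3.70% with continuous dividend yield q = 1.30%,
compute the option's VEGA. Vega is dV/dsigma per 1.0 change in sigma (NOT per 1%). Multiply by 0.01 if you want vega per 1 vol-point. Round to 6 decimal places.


d1 = 0.3580193282; d2 = -0.1793818255
phi(d1) = 0.3741765804; exp(-qT) = 0.9743350896; exp(-rT) = 0.9286716938
Vega = S * exp(-qT) * phi(d1) * sqrt(T) = 0.9200 * 0.9743350896 * 0.3741765804 * 1.4142135624 = 0.474338

Answer: Vega = 0.474338


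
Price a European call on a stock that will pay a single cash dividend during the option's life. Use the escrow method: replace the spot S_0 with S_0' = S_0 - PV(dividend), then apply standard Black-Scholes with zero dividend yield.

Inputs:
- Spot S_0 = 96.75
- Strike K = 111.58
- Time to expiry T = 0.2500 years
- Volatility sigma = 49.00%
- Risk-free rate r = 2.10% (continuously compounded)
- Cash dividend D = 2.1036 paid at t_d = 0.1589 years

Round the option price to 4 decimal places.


PV(D) = D * exp(-r * t_d) = 2.1036 * 0.99666866 = 2.09659220
S_0' = S_0 - PV(D) = 96.7500 - 2.09659220 = 94.65340780
d1 = (ln(S_0'/K) + (r + sigma^2/2)*T) / (sigma*sqrt(T)) = -0.52758139
d2 = d1 - sigma*sqrt(T) = -0.77258139
exp(-rT) = 0.99476376
N(d1) = 0.29889496; N(d2) = 0.21988508
C = S_0' * N(d1) - K * exp(-rT) * N(d2) = 94.65340780 * 0.29889496 - 111.5800 * 0.99476376 * 0.21988508 = 3.8851

Answer: Price = 3.8851


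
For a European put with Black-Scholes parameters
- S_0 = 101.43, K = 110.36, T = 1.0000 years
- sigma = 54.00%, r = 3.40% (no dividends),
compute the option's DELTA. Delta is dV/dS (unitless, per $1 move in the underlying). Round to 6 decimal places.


d1 = 0.1767058445; d2 = -0.3632941555
phi(d1) = 0.3927621719; exp(-qT) = 1.0000000000; exp(-rT) = 0.9665715046
N(-d1) = 0.4298697249
Delta = -exp(-qT) * N(-d1) = -1.0000000000 * 0.4298697249 = -0.429870

Answer: Delta = -0.429870


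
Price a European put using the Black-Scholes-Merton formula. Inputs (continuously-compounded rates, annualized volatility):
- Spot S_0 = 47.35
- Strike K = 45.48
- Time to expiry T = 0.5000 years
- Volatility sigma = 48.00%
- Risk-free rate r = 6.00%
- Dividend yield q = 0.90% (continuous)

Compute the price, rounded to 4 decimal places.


Answer: Price = 4.7632

Derivation:
d1 = (ln(S/K) + (r - q + 0.5*sigma^2) * T) / (sigma * sqrt(T)) = 0.36355350
d2 = d1 - sigma * sqrt(T) = 0.02414225
exp(-rT) = 0.97044553; exp(-qT) = 0.99551011
P = K * exp(-rT) * N(-d2) - S_0 * exp(-qT) * N(-d1)
N(-d1) = 0.35809573; N(-d2) = 0.49036957
P = 45.4800 * 0.97044553 * 0.49036957 - 47.3500 * 0.99551011 * 0.35809573 = 4.7632


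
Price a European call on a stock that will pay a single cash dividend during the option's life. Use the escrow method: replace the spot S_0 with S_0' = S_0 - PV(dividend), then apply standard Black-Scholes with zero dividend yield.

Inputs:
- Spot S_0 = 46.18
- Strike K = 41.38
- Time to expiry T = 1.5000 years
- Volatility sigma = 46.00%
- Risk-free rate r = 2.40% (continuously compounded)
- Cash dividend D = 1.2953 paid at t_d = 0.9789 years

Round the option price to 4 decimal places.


PV(D) = D * exp(-r * t_d) = 1.2953 * 0.97678023 = 1.26522343
S_0' = S_0 - PV(D) = 46.1800 - 1.26522343 = 44.91477657
d1 = (ln(S_0'/K) + (r + sigma^2/2)*T) / (sigma*sqrt(T)) = 0.49108572
d2 = d1 - sigma*sqrt(T) = -0.07229692
exp(-rT) = 0.96464029
N(d1) = 0.68831709; N(d2) = 0.47118281
C = S_0' * N(d1) - K * exp(-rT) * N(d2) = 44.91477657 * 0.68831709 - 41.3800 * 0.96464029 * 0.47118281 = 12.1075

Answer: Price = 12.1075


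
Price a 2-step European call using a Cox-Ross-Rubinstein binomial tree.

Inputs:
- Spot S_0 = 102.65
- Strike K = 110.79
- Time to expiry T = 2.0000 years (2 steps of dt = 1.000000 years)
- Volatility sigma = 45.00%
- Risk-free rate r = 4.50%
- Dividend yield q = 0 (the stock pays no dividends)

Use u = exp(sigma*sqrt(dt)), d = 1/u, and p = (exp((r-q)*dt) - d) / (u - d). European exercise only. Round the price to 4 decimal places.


dt = T/N = 1.000000
u = exp(sigma*sqrt(dt)) = 1.568312; d = 1/u = 0.637628
p = (exp((r-q)*dt) - d) / (u - d) = 0.438817
Discount per step: exp(-r*dt) = 0.955997
Stock lattice S(k, i) with i counting down-moves:
  k=0: S(0,0) = 102.6500
  k=1: S(1,0) = 160.9872; S(1,1) = 65.4525
  k=2: S(2,0) = 252.4783; S(2,1) = 102.6500; S(2,2) = 41.7344
Terminal payoffs V(N, i) = max(S_T - K, 0):
  V(2,0) = 141.688259; V(2,1) = 0.000000; V(2,2) = 0.000000
Backward induction: V(k, i) = exp(-r*dt) * [p * V(k+1, i) + (1-p) * V(k+1, i+1)].
  V(1,0) = exp(-r*dt) * [p*141.688259 + (1-p)*0.000000] = 59.439312
  V(1,1) = exp(-r*dt) * [p*0.000000 + (1-p)*0.000000] = 0.000000
  V(0,0) = exp(-r*dt) * [p*59.439312 + (1-p)*0.000000] = 24.935247

Answer: Price = V(0,0) = 24.9352


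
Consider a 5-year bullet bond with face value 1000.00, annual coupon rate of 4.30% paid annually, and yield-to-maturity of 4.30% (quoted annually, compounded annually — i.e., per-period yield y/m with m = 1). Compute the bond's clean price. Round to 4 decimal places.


Answer: Price = 1000.0000

Derivation:
Coupon per period c = face * coupon_rate / m = 43.000000
Periods per year m = 1; per-period yield y/m = 0.043000
Number of cashflows N = 5
Cashflows (t years, CF_t, discount factor 1/(1+y/m)^(m*t), PV):
  t = 1.0000: CF_t = 43.000000, DF = 0.958773, PV = 41.227229
  t = 2.0000: CF_t = 43.000000, DF = 0.919245, PV = 39.527545
  t = 3.0000: CF_t = 43.000000, DF = 0.881347, PV = 37.897934
  t = 4.0000: CF_t = 43.000000, DF = 0.845012, PV = 36.335507
  t = 5.0000: CF_t = 1043.000000, DF = 0.810174, PV = 845.011786
Price P = sum_t PV_t = 1000.000000


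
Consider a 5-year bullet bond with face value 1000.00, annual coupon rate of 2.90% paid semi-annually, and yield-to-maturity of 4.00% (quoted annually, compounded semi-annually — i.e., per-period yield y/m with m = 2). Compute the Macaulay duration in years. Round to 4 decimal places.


Answer: Macaulay duration = 4.6805 years

Derivation:
Coupon per period c = face * coupon_rate / m = 14.500000
Periods per year m = 2; per-period yield y/m = 0.020000
Number of cashflows N = 10
Cashflows (t years, CF_t, discount factor 1/(1+y/m)^(m*t), PV):
  t = 0.5000: CF_t = 14.500000, DF = 0.980392, PV = 14.215686
  t = 1.0000: CF_t = 14.500000, DF = 0.961169, PV = 13.936947
  t = 1.5000: CF_t = 14.500000, DF = 0.942322, PV = 13.663674
  t = 2.0000: CF_t = 14.500000, DF = 0.923845, PV = 13.395759
  t = 2.5000: CF_t = 14.500000, DF = 0.905731, PV = 13.133097
  t = 3.0000: CF_t = 14.500000, DF = 0.887971, PV = 12.875585
  t = 3.5000: CF_t = 14.500000, DF = 0.870560, PV = 12.623123
  t = 4.0000: CF_t = 14.500000, DF = 0.853490, PV = 12.375610
  t = 4.5000: CF_t = 14.500000, DF = 0.836755, PV = 12.132951
  t = 5.0000: CF_t = 1014.500000, DF = 0.820348, PV = 832.243350
Price P = sum_t PV_t = 950.595782
Macaulay numerator sum_t t * PV_t:
  t * PV_t at t = 0.5000: 7.107843
  t * PV_t at t = 1.0000: 13.936947
  t * PV_t at t = 1.5000: 20.495511
  t * PV_t at t = 2.0000: 26.791517
  t * PV_t at t = 2.5000: 32.832742
  t * PV_t at t = 3.0000: 38.626755
  t * PV_t at t = 3.5000: 44.180929
  t * PV_t at t = 4.0000: 49.502442
  t * PV_t at t = 4.5000: 54.598281
  t * PV_t at t = 5.0000: 4161.216751
Macaulay duration D = (sum_t t * PV_t) / P = 4449.289718 / 950.595782 = 4.680528


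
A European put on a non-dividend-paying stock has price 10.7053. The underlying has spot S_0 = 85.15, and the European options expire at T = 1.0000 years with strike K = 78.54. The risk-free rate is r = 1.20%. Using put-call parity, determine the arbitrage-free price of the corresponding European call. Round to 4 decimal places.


Put-call parity: C - P = S_0 * exp(-qT) - K * exp(-rT).
S_0 * exp(-qT) = 85.1500 * 1.00000000 = 85.15000000
K * exp(-rT) = 78.5400 * 0.98807171 = 77.60315233
C = P + S*exp(-qT) - K*exp(-rT)
C = 10.7053 + 85.15000000 - 77.60315233 = 18.2521

Answer: Call price = 18.2521


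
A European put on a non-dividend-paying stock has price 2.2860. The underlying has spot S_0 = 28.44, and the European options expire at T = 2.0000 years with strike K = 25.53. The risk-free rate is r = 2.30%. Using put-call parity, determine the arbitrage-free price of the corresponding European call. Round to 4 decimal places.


Answer: Call price = 6.3438

Derivation:
Put-call parity: C - P = S_0 * exp(-qT) - K * exp(-rT).
S_0 * exp(-qT) = 28.4400 * 1.00000000 = 28.44000000
K * exp(-rT) = 25.5300 * 0.95504196 = 24.38222129
C = P + S*exp(-qT) - K*exp(-rT)
C = 2.2860 + 28.44000000 - 24.38222129 = 6.3438


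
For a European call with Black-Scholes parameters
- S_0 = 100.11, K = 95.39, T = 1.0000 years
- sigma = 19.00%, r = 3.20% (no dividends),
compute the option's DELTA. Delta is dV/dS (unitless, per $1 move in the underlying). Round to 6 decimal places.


d1 = 0.5176096330; d2 = 0.3276096330
phi(d1) = 0.3489249582; exp(-qT) = 1.0000000000; exp(-rT) = 0.9685065821
N(d1) = 0.6976346703
Delta = exp(-qT) * N(d1) = 1.0000000000 * 0.6976346703 = 0.697635

Answer: Delta = 0.697635


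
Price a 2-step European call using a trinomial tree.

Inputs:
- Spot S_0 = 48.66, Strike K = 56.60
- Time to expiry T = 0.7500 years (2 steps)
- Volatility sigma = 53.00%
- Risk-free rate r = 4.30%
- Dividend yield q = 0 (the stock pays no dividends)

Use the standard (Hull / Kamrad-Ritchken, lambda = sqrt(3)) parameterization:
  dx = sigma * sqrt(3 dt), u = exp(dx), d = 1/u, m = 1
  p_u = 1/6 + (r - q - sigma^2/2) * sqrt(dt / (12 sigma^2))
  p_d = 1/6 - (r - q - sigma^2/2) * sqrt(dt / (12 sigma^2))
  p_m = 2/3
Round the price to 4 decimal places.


Answer: Price = V(0,0) = 6.6073

Derivation:
dt = T/N = 0.375000; dx = sigma*sqrt(3*dt) = 0.562150
u = exp(dx) = 1.754440; d = 1/u = 0.569982
p_u = 0.134163, p_m = 0.666667, p_d = 0.199170
Discount per step: exp(-r*dt) = 0.984004
Stock lattice S(k, j) with j the centered position index:
  k=0: S(0,+0) = 48.6600
  k=1: S(1,-1) = 27.7353; S(1,+0) = 48.6600; S(1,+1) = 85.3711
  k=2: S(2,-2) = 15.8087; S(2,-1) = 27.7353; S(2,+0) = 48.6600; S(2,+1) = 85.3711; S(2,+2) = 149.7784
Terminal payoffs V(N, j) = max(S_T - K, 0):
  V(2,-2) = 0.000000; V(2,-1) = 0.000000; V(2,+0) = 0.000000; V(2,+1) = 28.771065; V(2,+2) = 93.178438
Backward induction: V(k, j) = exp(-r*dt) * [p_u * V(k+1, j+1) + p_m * V(k+1, j) + p_d * V(k+1, j-1)]
  V(1,-1) = exp(-r*dt) * [p_u*0.000000 + p_m*0.000000 + p_d*0.000000] = 0.000000
  V(1,+0) = exp(-r*dt) * [p_u*28.771065 + p_m*0.000000 + p_d*0.000000] = 3.798272
  V(1,+1) = exp(-r*dt) * [p_u*93.178438 + p_m*28.771065 + p_d*0.000000] = 31.175046
  V(0,+0) = exp(-r*dt) * [p_u*31.175046 + p_m*3.798272 + p_d*0.000000] = 6.607315


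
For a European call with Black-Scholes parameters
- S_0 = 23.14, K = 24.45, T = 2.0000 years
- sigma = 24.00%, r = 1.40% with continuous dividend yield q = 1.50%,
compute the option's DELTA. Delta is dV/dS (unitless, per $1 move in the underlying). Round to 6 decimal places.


Answer: Delta = 0.485830

Derivation:
d1 = 0.0015689104; d2 = -0.3378423446
phi(d1) = 0.3989417894; exp(-qT) = 0.9704455335; exp(-rT) = 0.9723883668
N(d1) = 0.5006259044
Delta = exp(-qT) * N(d1) = 0.9704455335 * 0.5006259044 = 0.485830


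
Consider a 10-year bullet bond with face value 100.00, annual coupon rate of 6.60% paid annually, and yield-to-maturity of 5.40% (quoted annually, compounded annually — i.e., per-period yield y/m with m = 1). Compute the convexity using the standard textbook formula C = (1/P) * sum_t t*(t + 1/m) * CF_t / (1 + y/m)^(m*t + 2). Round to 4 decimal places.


Coupon per period c = face * coupon_rate / m = 6.600000
Periods per year m = 1; per-period yield y/m = 0.054000
Number of cashflows N = 10
Cashflows (t years, CF_t, discount factor 1/(1+y/m)^(m*t), PV):
  t = 1.0000: CF_t = 6.600000, DF = 0.948767, PV = 6.261860
  t = 2.0000: CF_t = 6.600000, DF = 0.900158, PV = 5.941043
  t = 3.0000: CF_t = 6.600000, DF = 0.854040, PV = 5.636663
  t = 4.0000: CF_t = 6.600000, DF = 0.810285, PV = 5.347878
  t = 5.0000: CF_t = 6.600000, DF = 0.768771, PV = 5.073888
  t = 6.0000: CF_t = 6.600000, DF = 0.729384, PV = 4.813936
  t = 7.0000: CF_t = 6.600000, DF = 0.692015, PV = 4.567301
  t = 8.0000: CF_t = 6.600000, DF = 0.656561, PV = 4.333303
  t = 9.0000: CF_t = 6.600000, DF = 0.622923, PV = 4.111293
  t = 10.0000: CF_t = 106.600000, DF = 0.591009, PV = 63.001530
Price P = sum_t PV_t = 109.088695
Convexity numerator sum_t t*(t + 1/m) * CF_t / (1+y/m)^(m*t + 2):
  t = 1.0000: term = 11.273327
  t = 2.0000: term = 32.087268
  t = 3.0000: term = 60.886657
  t = 4.0000: term = 96.278711
  t = 5.0000: term = 137.019038
  t = 6.0000: term = 181.998722
  t = 7.0000: term = 230.232413
  t = 8.0000: term = 280.847345
  t = 9.0000: term = 333.073227
  t = 10.0000: term = 6238.246898
Convexity = (1/P) * sum = 7601.943606 / 109.088695 = 69.685897

Answer: Convexity = 69.6859


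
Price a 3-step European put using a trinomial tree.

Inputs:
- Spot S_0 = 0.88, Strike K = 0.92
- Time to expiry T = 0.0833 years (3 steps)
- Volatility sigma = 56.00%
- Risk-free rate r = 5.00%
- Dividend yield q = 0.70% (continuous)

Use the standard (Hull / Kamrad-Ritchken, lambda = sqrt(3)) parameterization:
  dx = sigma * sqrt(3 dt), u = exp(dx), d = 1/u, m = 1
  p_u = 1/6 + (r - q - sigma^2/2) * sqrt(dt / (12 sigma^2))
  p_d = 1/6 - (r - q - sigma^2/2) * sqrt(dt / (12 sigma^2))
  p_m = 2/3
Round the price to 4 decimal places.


dt = T/N = 0.027767; dx = sigma*sqrt(3*dt) = 0.161626
u = exp(dx) = 1.175420; d = 1/u = 0.850760
p_u = 0.156891, p_m = 0.666667, p_d = 0.176442
Discount per step: exp(-r*dt) = 0.998613
Stock lattice S(k, j) with j the centered position index:
  k=0: S(0,+0) = 0.8800
  k=1: S(1,-1) = 0.7487; S(1,+0) = 0.8800; S(1,+1) = 1.0344
  k=2: S(2,-2) = 0.6369; S(2,-1) = 0.7487; S(2,+0) = 0.8800; S(2,+1) = 1.0344; S(2,+2) = 1.2158
  k=3: S(3,-3) = 0.5419; S(3,-2) = 0.6369; S(3,-1) = 0.7487; S(3,+0) = 0.8800; S(3,+1) = 1.0344; S(3,+2) = 1.2158; S(3,+3) = 1.4291
Terminal payoffs V(N, j) = max(K - S_T, 0):
  V(3,-3) = 0.378120; V(3,-2) = 0.283063; V(3,-1) = 0.171332; V(3,+0) = 0.040000; V(3,+1) = 0.000000; V(3,+2) = 0.000000; V(3,+3) = 0.000000
Backward induction: V(k, j) = exp(-r*dt) * [p_u * V(k+1, j+1) + p_m * V(k+1, j) + p_d * V(k+1, j-1)]
  V(2,-2) = exp(-r*dt) * [p_u*0.171332 + p_m*0.283063 + p_d*0.378120] = 0.281914
  V(2,-1) = exp(-r*dt) * [p_u*0.040000 + p_m*0.171332 + p_d*0.283063] = 0.170204
  V(2,+0) = exp(-r*dt) * [p_u*0.000000 + p_m*0.040000 + p_d*0.171332] = 0.056818
  V(2,+1) = exp(-r*dt) * [p_u*0.000000 + p_m*0.000000 + p_d*0.040000] = 0.007048
  V(2,+2) = exp(-r*dt) * [p_u*0.000000 + p_m*0.000000 + p_d*0.000000] = 0.000000
  V(1,-1) = exp(-r*dt) * [p_u*0.056818 + p_m*0.170204 + p_d*0.281914] = 0.171886
  V(1,+0) = exp(-r*dt) * [p_u*0.007048 + p_m*0.056818 + p_d*0.170204] = 0.068920
  V(1,+1) = exp(-r*dt) * [p_u*0.000000 + p_m*0.007048 + p_d*0.056818] = 0.014703
  V(0,+0) = exp(-r*dt) * [p_u*0.014703 + p_m*0.068920 + p_d*0.171886] = 0.078472

Answer: Price = V(0,0) = 0.0785


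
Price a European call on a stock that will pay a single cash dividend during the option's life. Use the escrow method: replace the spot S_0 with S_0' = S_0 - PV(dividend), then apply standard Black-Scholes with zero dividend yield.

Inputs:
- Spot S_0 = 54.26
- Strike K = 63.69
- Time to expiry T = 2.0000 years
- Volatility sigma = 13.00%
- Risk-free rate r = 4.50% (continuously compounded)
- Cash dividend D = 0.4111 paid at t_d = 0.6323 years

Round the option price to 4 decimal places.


PV(D) = D * exp(-r * t_d) = 0.4111 * 0.97194749 = 0.39956761
S_0' = S_0 - PV(D) = 54.2600 - 0.39956761 = 53.86043239
d1 = (ln(S_0'/K) + (r + sigma^2/2)*T) / (sigma*sqrt(T)) = -0.33033553
d2 = d1 - sigma*sqrt(T) = -0.51418330
exp(-rT) = 0.91393119
N(d1) = 0.37057322; N(d2) = 0.30356192
C = S_0' * N(d1) - K * exp(-rT) * N(d2) = 53.86043239 * 0.37057322 - 63.6900 * 0.91393119 * 0.30356192 = 2.2894

Answer: Price = 2.2894


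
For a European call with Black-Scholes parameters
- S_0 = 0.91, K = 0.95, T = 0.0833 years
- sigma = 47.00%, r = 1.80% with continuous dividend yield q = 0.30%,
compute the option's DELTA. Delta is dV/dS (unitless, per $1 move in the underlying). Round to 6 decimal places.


Answer: Delta = 0.405031

Derivation:
d1 = -0.2400837306; d2 = -0.3757339056
phi(d1) = 0.3876088246; exp(-qT) = 0.9997501312; exp(-rT) = 0.9985017235
N(d1) = 0.4051326733
Delta = exp(-qT) * N(d1) = 0.9997501312 * 0.4051326733 = 0.405031


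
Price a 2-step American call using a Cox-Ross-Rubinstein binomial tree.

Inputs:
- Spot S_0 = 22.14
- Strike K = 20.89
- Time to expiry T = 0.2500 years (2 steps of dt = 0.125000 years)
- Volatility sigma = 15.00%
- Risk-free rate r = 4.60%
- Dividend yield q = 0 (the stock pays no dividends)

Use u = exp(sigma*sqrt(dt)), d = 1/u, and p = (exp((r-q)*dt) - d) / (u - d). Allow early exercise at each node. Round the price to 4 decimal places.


Answer: Price = V(0,0) = 1.6925

Derivation:
dt = T/N = 0.125000
u = exp(sigma*sqrt(dt)) = 1.054464; d = 1/u = 0.948349
p = (exp((r-q)*dt) - d) / (u - d) = 0.541087
Discount per step: exp(-r*dt) = 0.994266
Stock lattice S(k, i) with i counting down-moves:
  k=0: S(0,0) = 22.1400
  k=1: S(1,0) = 23.3458; S(1,1) = 20.9964
  k=2: S(2,0) = 24.6174; S(2,1) = 22.1400; S(2,2) = 19.9119
Terminal payoffs V(N, i) = max(S_T - K, 0):
  V(2,0) = 3.727361; V(2,1) = 1.250000; V(2,2) = 0.000000
Backward induction: V(k, i) = exp(-r*dt) * [p * V(k+1, i) + (1-p) * V(k+1, i+1)]; then take max(V_cont, immediate exercise) for American.
  V(1,0) = exp(-r*dt) * [p*3.727361 + (1-p)*1.250000] = 2.575616; exercise = 2.455843; V(1,0) = max -> 2.575616
  V(1,1) = exp(-r*dt) * [p*1.250000 + (1-p)*0.000000] = 0.672481; exercise = 0.106440; V(1,1) = max -> 0.672481
  V(0,0) = exp(-r*dt) * [p*2.575616 + (1-p)*0.672481] = 1.692483; exercise = 1.250000; V(0,0) = max -> 1.692483


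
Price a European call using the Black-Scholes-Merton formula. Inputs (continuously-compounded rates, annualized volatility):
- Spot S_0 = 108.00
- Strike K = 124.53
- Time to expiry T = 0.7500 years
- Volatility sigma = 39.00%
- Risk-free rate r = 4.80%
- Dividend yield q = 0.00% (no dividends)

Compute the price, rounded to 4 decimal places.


d1 = (ln(S/K) + (r - q + 0.5*sigma^2) * T) / (sigma * sqrt(T)) = -0.14619671
d2 = d1 - sigma * sqrt(T) = -0.48394661
exp(-rT) = 0.96464029; exp(-qT) = 1.00000000
C = S_0 * exp(-qT) * N(d1) - K * exp(-rT) * N(d2)
N(d1) = 0.44188305; N(d2) = 0.31421188
C = 108.0000 * 1.00000000 * 0.44188305 - 124.5300 * 0.96464029 * 0.31421188 = 9.9781

Answer: Price = 9.9781


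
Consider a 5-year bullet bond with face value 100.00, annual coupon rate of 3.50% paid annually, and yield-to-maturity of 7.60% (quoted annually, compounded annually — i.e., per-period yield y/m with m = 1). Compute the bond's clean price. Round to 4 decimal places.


Coupon per period c = face * coupon_rate / m = 3.500000
Periods per year m = 1; per-period yield y/m = 0.076000
Number of cashflows N = 5
Cashflows (t years, CF_t, discount factor 1/(1+y/m)^(m*t), PV):
  t = 1.0000: CF_t = 3.500000, DF = 0.929368, PV = 3.252788
  t = 2.0000: CF_t = 3.500000, DF = 0.863725, PV = 3.023037
  t = 3.0000: CF_t = 3.500000, DF = 0.802718, PV = 2.809514
  t = 4.0000: CF_t = 3.500000, DF = 0.746021, PV = 2.611073
  t = 5.0000: CF_t = 103.500000, DF = 0.693328, PV = 71.759432
Price P = sum_t PV_t = 83.455844

Answer: Price = 83.4558


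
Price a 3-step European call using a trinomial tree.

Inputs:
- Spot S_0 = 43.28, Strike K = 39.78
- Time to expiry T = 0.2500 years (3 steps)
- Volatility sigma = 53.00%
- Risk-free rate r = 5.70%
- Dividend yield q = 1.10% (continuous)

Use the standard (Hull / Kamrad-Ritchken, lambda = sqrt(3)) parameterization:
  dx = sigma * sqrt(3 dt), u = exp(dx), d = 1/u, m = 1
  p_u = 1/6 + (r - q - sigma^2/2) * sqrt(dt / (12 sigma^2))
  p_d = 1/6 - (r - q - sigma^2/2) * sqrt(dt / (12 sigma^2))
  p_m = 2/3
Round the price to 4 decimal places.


Answer: Price = V(0,0) = 6.6548

Derivation:
dt = T/N = 0.083333; dx = sigma*sqrt(3*dt) = 0.265000
u = exp(dx) = 1.303431; d = 1/u = 0.767206
p_u = 0.151816, p_m = 0.666667, p_d = 0.181517
Discount per step: exp(-r*dt) = 0.995261
Stock lattice S(k, j) with j the centered position index:
  k=0: S(0,+0) = 43.2800
  k=1: S(1,-1) = 33.2047; S(1,+0) = 43.2800; S(1,+1) = 56.4125
  k=2: S(2,-2) = 25.4748; S(2,-1) = 33.2047; S(2,+0) = 43.2800; S(2,+1) = 56.4125; S(2,+2) = 73.5298
  k=3: S(3,-3) = 19.5444; S(3,-2) = 25.4748; S(3,-1) = 33.2047; S(3,+0) = 43.2800; S(3,+1) = 56.4125; S(3,+2) = 73.5298; S(3,+3) = 95.8410
Terminal payoffs V(N, j) = max(S_T - K, 0):
  V(3,-3) = 0.000000; V(3,-2) = 0.000000; V(3,-1) = 0.000000; V(3,+0) = 3.500000; V(3,+1) = 16.632493; V(3,+2) = 33.749790; V(3,+3) = 56.061006
Backward induction: V(k, j) = exp(-r*dt) * [p_u * V(k+1, j+1) + p_m * V(k+1, j) + p_d * V(k+1, j-1)]
  V(2,-2) = exp(-r*dt) * [p_u*0.000000 + p_m*0.000000 + p_d*0.000000] = 0.000000
  V(2,-1) = exp(-r*dt) * [p_u*3.500000 + p_m*0.000000 + p_d*0.000000] = 0.528838
  V(2,+0) = exp(-r*dt) * [p_u*16.632493 + p_m*3.500000 + p_d*0.000000] = 4.835390
  V(2,+1) = exp(-r*dt) * [p_u*33.749790 + p_m*16.632493 + p_d*3.500000] = 16.767563
  V(2,+2) = exp(-r*dt) * [p_u*56.061006 + p_m*33.749790 + p_d*16.632493] = 33.868646
  V(1,-1) = exp(-r*dt) * [p_u*4.835390 + p_m*0.528838 + p_d*0.000000] = 1.081499
  V(1,+0) = exp(-r*dt) * [p_u*16.767563 + p_m*4.835390 + p_d*0.528838] = 5.837378
  V(1,+1) = exp(-r*dt) * [p_u*33.868646 + p_m*16.767563 + p_d*4.835390] = 17.116390
  V(0,+0) = exp(-r*dt) * [p_u*17.116390 + p_m*5.837378 + p_d*1.081499] = 6.654753


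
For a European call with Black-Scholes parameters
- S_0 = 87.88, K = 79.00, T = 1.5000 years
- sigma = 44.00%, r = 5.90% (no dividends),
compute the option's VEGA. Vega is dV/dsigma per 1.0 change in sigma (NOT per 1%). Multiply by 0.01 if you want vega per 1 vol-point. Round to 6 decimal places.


d1 = 0.6313455802; d2 = 0.0924578368
phi(d1) = 0.3268554829; exp(-qT) = 1.0000000000; exp(-rT) = 0.9153031107
Vega = S * exp(-qT) * phi(d1) * sqrt(T) = 87.8800 * 1.0000000000 * 0.3268554829 * 1.2247448714 = 35.179645

Answer: Vega = 35.179645


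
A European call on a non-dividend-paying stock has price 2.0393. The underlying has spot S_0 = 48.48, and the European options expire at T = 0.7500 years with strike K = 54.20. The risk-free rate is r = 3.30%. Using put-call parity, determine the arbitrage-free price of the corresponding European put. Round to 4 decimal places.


Put-call parity: C - P = S_0 * exp(-qT) - K * exp(-rT).
S_0 * exp(-qT) = 48.4800 * 1.00000000 = 48.48000000
K * exp(-rT) = 54.2000 * 0.97555377 = 52.87501433
P = C - S*exp(-qT) + K*exp(-rT)
P = 2.0393 - 48.48000000 + 52.87501433 = 6.4343

Answer: Put price = 6.4343


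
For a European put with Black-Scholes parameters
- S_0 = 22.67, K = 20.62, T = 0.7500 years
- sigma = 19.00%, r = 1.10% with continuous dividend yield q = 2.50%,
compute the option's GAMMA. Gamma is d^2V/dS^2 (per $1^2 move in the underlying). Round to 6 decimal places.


Answer: Gamma = 0.087961

Derivation:
d1 = 0.5944792546; d2 = 0.4299344278
phi(d1) = 0.3343251270; exp(-qT) = 0.9814246877; exp(-rT) = 0.9917839379
Gamma = exp(-qT) * phi(d1) / (S * sigma * sqrt(T)) = 0.9814246877 * 0.3343251270 / (22.6700 * 0.1900 * 0.8660254038) = 0.087961


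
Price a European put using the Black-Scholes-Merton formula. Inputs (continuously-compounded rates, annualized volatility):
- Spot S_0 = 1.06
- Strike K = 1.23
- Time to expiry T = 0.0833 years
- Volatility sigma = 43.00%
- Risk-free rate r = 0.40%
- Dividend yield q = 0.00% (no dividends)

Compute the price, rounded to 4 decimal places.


d1 = (ln(S/K) + (r - q + 0.5*sigma^2) * T) / (sigma * sqrt(T)) = -1.13380148
d2 = d1 - sigma * sqrt(T) = -1.25790696
exp(-rT) = 0.99966686; exp(-qT) = 1.00000000
P = K * exp(-rT) * N(-d2) - S_0 * exp(-qT) * N(-d1)
N(-d1) = 0.87156109; N(-d2) = 0.89578730
P = 1.2300 * 0.99966686 * 0.89578730 - 1.0600 * 1.00000000 * 0.87156109 = 0.1776

Answer: Price = 0.1776


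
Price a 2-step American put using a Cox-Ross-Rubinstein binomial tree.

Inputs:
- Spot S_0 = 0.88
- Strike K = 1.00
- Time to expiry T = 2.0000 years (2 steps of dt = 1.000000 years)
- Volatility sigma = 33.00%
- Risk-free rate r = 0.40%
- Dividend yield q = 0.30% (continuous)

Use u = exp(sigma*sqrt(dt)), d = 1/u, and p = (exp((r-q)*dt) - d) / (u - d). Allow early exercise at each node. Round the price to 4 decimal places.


Answer: Price = V(0,0) = 0.2413

Derivation:
dt = T/N = 1.000000
u = exp(sigma*sqrt(dt)) = 1.390968; d = 1/u = 0.718924
p = (exp((r-q)*dt) - d) / (u - d) = 0.419729
Discount per step: exp(-r*dt) = 0.996008
Stock lattice S(k, i) with i counting down-moves:
  k=0: S(0,0) = 0.8800
  k=1: S(1,0) = 1.2241; S(1,1) = 0.6327
  k=2: S(2,0) = 1.7026; S(2,1) = 0.8800; S(2,2) = 0.4548
Terminal payoffs V(N, i) = max(K - S_T, 0):
  V(2,0) = 0.000000; V(2,1) = 0.120000; V(2,2) = 0.545171
Backward induction: V(k, i) = exp(-r*dt) * [p * V(k+1, i) + (1-p) * V(k+1, i+1)]; then take max(V_cont, immediate exercise) for American.
  V(1,0) = exp(-r*dt) * [p*0.000000 + (1-p)*0.120000] = 0.069355; exercise = 0.000000; V(1,0) = max -> 0.069355
  V(1,1) = exp(-r*dt) * [p*0.120000 + (1-p)*0.545171] = 0.365250; exercise = 0.367347; V(1,1) = max -> 0.367347
  V(0,0) = exp(-r*dt) * [p*0.069355 + (1-p)*0.367347] = 0.241304; exercise = 0.120000; V(0,0) = max -> 0.241304


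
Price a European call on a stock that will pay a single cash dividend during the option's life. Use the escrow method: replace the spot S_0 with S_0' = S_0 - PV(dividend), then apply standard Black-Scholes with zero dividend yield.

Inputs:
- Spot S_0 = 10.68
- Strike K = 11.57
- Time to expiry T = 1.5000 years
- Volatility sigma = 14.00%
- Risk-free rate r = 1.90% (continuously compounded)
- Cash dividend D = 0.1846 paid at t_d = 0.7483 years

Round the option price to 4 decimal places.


Answer: Price = 0.4280

Derivation:
PV(D) = D * exp(-r * t_d) = 0.1846 * 0.98588289 = 0.18199398
S_0' = S_0 - PV(D) = 10.6800 - 0.18199398 = 10.49800602
d1 = (ln(S_0'/K) + (r + sigma^2/2)*T) / (sigma*sqrt(T)) = -0.31511056
d2 = d1 - sigma*sqrt(T) = -0.48657484
exp(-rT) = 0.97190229
N(d1) = 0.37633886; N(d2) = 0.31327983
C = S_0' * N(d1) - K * exp(-rT) * N(d2) = 10.49800602 * 0.37633886 - 11.5700 * 0.97190229 * 0.31327983 = 0.4280


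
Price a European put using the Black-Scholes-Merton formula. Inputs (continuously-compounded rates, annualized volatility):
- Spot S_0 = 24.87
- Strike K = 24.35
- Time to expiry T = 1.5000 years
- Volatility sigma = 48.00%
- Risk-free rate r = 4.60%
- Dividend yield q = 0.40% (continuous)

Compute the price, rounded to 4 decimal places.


Answer: Price = 4.5419

Derivation:
d1 = (ln(S/K) + (r - q + 0.5*sigma^2) * T) / (sigma * sqrt(T)) = 0.43704750
d2 = d1 - sigma * sqrt(T) = -0.15083004
exp(-rT) = 0.93332668; exp(-qT) = 0.99401796
P = K * exp(-rT) * N(-d2) - S_0 * exp(-qT) * N(-d1)
N(-d1) = 0.33103845; N(-d2) = 0.55994510
P = 24.3500 * 0.93332668 * 0.55994510 - 24.8700 * 0.99401796 * 0.33103845 = 4.5419


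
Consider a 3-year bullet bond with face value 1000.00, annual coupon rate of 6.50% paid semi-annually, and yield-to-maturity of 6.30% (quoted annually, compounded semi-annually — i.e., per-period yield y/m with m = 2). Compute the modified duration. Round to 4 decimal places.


Coupon per period c = face * coupon_rate / m = 32.500000
Periods per year m = 2; per-period yield y/m = 0.031500
Number of cashflows N = 6
Cashflows (t years, CF_t, discount factor 1/(1+y/m)^(m*t), PV):
  t = 0.5000: CF_t = 32.500000, DF = 0.969462, PV = 31.507513
  t = 1.0000: CF_t = 32.500000, DF = 0.939856, PV = 30.545335
  t = 1.5000: CF_t = 32.500000, DF = 0.911155, PV = 29.612540
  t = 2.0000: CF_t = 32.500000, DF = 0.883330, PV = 28.708231
  t = 2.5000: CF_t = 32.500000, DF = 0.856355, PV = 27.831538
  t = 3.0000: CF_t = 1032.500000, DF = 0.830204, PV = 857.185205
Price P = sum_t PV_t = 1005.390362
First compute Macaulay numerator sum_t t * PV_t:
  t * PV_t at t = 0.5000: 15.753757
  t * PV_t at t = 1.0000: 30.545335
  t * PV_t at t = 1.5000: 44.418810
  t * PV_t at t = 2.0000: 57.416462
  t * PV_t at t = 2.5000: 69.578844
  t * PV_t at t = 3.0000: 2571.555615
Macaulay duration D = 2789.268823 / 1005.390362 = 2.774314
Modified duration = D / (1 + y/m) = 2.774314 / (1 + 0.031500) = 2.689592

Answer: Modified duration = 2.6896


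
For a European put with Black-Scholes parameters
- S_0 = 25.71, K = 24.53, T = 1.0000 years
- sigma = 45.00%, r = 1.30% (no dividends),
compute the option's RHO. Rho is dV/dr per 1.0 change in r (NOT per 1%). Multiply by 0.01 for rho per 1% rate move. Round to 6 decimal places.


d1 = 0.3582959178; d2 = -0.0917040822
phi(d1) = 0.3741395153; exp(-qT) = 1.0000000000; exp(-rT) = 0.9870841350
N(-d2) = 0.5365334230
Rho = -K*T*exp(-rT)*N(-d2) = -24.5300 * 1.0000 * 0.9870841350 * 0.5365334230 = -12.991177

Answer: Rho = -12.991177


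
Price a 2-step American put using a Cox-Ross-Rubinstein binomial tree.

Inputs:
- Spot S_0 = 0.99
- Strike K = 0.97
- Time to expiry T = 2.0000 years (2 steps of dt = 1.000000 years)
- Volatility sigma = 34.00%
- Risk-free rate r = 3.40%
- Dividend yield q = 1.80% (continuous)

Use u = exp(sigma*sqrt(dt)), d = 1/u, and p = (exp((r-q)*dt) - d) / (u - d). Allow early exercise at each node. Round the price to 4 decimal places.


dt = T/N = 1.000000
u = exp(sigma*sqrt(dt)) = 1.404948; d = 1/u = 0.711770
p = (exp((r-q)*dt) - d) / (u - d) = 0.439077
Discount per step: exp(-r*dt) = 0.966572
Stock lattice S(k, i) with i counting down-moves:
  k=0: S(0,0) = 0.9900
  k=1: S(1,0) = 1.3909; S(1,1) = 0.7047
  k=2: S(2,0) = 1.9541; S(2,1) = 0.9900; S(2,2) = 0.5016
Terminal payoffs V(N, i) = max(K - S_T, 0):
  V(2,0) = 0.000000; V(2,1) = 0.000000; V(2,2) = 0.468449
Backward induction: V(k, i) = exp(-r*dt) * [p * V(k+1, i) + (1-p) * V(k+1, i+1)]; then take max(V_cont, immediate exercise) for American.
  V(1,0) = exp(-r*dt) * [p*0.000000 + (1-p)*0.000000] = 0.000000; exercise = 0.000000; V(1,0) = max -> 0.000000
  V(1,1) = exp(-r*dt) * [p*0.000000 + (1-p)*0.468449] = 0.253980; exercise = 0.265347; V(1,1) = max -> 0.265347
  V(0,0) = exp(-r*dt) * [p*0.000000 + (1-p)*0.265347] = 0.143864; exercise = 0.000000; V(0,0) = max -> 0.143864

Answer: Price = V(0,0) = 0.1439


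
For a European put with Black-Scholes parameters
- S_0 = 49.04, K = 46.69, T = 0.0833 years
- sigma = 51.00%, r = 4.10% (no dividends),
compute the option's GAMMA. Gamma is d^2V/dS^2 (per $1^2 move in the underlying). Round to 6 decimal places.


Answer: Gamma = 0.050378

Derivation:
d1 = 0.4304140986; d2 = 0.2832192277
phi(d1) = 0.3636488112; exp(-qT) = 1.0000000000; exp(-rT) = 0.9965905255
Gamma = exp(-qT) * phi(d1) / (S * sigma * sqrt(T)) = 1.0000000000 * 0.3636488112 / (49.0400 * 0.5100 * 0.2886173938) = 0.050378


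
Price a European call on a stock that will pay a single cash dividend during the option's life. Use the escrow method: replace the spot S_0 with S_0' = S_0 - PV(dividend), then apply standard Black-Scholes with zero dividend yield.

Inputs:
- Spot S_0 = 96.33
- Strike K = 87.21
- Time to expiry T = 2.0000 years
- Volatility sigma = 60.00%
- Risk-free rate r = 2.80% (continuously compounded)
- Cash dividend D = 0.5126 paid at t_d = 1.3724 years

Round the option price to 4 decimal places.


PV(D) = D * exp(-r * t_d) = 0.5126 * 0.96230176 = 0.49327588
S_0' = S_0 - PV(D) = 96.3300 - 0.49327588 = 95.83672412
d1 = (ln(S_0'/K) + (r + sigma^2/2)*T) / (sigma*sqrt(T)) = 0.60142608
d2 = d1 - sigma*sqrt(T) = -0.24710206
exp(-rT) = 0.94553914
N(d1) = 0.72622188; N(d2) = 0.40241462
C = S_0' * N(d1) - K * exp(-rT) * N(d2) = 95.83672412 * 0.72622188 - 87.2100 * 0.94553914 * 0.40241462 = 36.4154

Answer: Price = 36.4154
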